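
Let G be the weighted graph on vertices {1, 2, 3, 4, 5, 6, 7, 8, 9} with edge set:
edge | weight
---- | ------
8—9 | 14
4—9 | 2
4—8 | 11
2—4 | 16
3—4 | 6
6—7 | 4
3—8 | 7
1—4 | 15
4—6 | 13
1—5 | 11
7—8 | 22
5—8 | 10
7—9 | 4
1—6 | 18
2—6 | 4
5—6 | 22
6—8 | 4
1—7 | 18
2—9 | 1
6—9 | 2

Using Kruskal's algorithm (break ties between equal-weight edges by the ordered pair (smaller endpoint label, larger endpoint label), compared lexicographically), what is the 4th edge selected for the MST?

6-7

Sort edges by weight, then run Kruskal:
2—9 (1): add — endpoints in different components.
4—9 (2): add — endpoints in different components.
6—9 (2): add — endpoints in different components.
2—6 (4): skip — 2 and 6 already connected.
6—7 (4): add — endpoints in different components.
6—8 (4): add — endpoints in different components.
7—9 (4): skip — 7 and 9 already connected.
3—4 (6): add — endpoints in different components.
3—8 (7): skip — 3 and 8 already connected.
5—8 (10): add — endpoints in different components.
1—5 (11): add — endpoints in different components.
The 4th edge added is 6—7.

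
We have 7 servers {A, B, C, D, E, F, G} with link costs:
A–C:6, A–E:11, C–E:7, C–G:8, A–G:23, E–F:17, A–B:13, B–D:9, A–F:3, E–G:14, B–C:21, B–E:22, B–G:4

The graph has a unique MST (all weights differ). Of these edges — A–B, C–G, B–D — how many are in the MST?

2

Kruskal: consider edges lightest-first.
A–F (3): add. Components now {A,F} {B} {C} {D} {E} {G}
B–G (4): add. Components now {A,F} {B,G} {C} {D} {E}
A–C (6): add. Components now {A,C,F} {B,G} {D} {E}
C–E (7): add. Components now {A,C,E,F} {B,G} {D}
C–G (8): add. Components now {A,B,C,E,F,G} {D}
B–D (9): add. Components now {A,B,C,D,E,F,G}
MST edge set: {A–F, B–G, A–C, C–E, C–G, B–D}.
Of the listed edges, {C–G, B–D} are in the MST → 2.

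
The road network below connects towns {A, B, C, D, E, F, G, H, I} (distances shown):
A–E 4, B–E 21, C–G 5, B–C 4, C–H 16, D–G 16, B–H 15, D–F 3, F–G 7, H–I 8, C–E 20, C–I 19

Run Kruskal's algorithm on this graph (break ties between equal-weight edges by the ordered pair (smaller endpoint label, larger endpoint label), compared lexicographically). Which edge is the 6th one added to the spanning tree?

H-I

Kruskal's algorithm — process edges by increasing weight (ties by edge label):
D–F (3): add — endpoints in different components.
A–E (4): add — endpoints in different components.
B–C (4): add — endpoints in different components.
C–G (5): add — endpoints in different components.
F–G (7): add — endpoints in different components.
H–I (8): add — endpoints in different components.
B–H (15): add — endpoints in different components.
C–H (16): skip — C and H already connected.
D–G (16): skip — D and G already connected.
C–I (19): skip — C and I already connected.
C–E (20): add — endpoints in different components.
The 6th edge added is H–I.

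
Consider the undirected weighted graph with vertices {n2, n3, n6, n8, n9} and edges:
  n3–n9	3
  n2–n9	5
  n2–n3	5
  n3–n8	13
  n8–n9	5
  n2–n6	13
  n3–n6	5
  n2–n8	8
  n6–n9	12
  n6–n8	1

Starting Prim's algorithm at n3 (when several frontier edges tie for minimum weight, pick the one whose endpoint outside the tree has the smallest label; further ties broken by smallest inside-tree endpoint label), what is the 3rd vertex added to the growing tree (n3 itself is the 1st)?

Prim's algorithm from n3:
Step 1: cheapest edge leaving the tree is n3–n9 (3); add n9.
Step 2: cheapest edge leaving the tree is n2–n3 (5); add n2.
Step 3: cheapest edge leaving the tree is n3–n6 (5); add n6.
Step 4: cheapest edge leaving the tree is n6–n8 (1); add n8.
Vertex order: n3, n9, n2, n6, n8. The 3rd vertex is n2.

n2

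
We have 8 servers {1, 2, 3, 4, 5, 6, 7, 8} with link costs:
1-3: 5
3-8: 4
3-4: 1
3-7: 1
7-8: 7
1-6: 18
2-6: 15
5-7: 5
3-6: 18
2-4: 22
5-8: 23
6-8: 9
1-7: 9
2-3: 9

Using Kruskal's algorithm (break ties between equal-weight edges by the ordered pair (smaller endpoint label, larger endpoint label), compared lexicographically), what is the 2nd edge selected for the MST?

3-7

Kruskal's algorithm — process edges by increasing weight (ties by edge label):
3-4 (1): add — endpoints in different components.
3-7 (1): add — endpoints in different components.
3-8 (4): add — endpoints in different components.
1-3 (5): add — endpoints in different components.
5-7 (5): add — endpoints in different components.
7-8 (7): skip — 7 and 8 already connected.
1-7 (9): skip — 1 and 7 already connected.
2-3 (9): add — endpoints in different components.
6-8 (9): add — endpoints in different components.
The 2nd edge added is 3-7.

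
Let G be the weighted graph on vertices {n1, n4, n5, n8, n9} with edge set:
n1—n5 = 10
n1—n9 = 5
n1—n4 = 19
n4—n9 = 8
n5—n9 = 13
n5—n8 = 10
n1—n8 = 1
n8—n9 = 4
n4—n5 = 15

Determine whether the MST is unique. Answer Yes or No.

No

Sort edges by weight, then run Kruskal:
n1—n8 (1): add. Components now {n5} {n9} {n1,n8} {n4}
n8—n9 (4): add. Components now {n5} {n1,n8,n9} {n4}
n1—n9 (5): skip — n9 and n1 already connected.
n4—n9 (8): add. Components now {n5} {n1,n4,n8,n9}
n1—n5 (10): add. Components now {n1,n4,n5,n8,n9}
Non-tree edge n5—n8 has weight 10, equal to the heaviest edge on its tree cycle — swapping gives another MST of the same weight. Not unique.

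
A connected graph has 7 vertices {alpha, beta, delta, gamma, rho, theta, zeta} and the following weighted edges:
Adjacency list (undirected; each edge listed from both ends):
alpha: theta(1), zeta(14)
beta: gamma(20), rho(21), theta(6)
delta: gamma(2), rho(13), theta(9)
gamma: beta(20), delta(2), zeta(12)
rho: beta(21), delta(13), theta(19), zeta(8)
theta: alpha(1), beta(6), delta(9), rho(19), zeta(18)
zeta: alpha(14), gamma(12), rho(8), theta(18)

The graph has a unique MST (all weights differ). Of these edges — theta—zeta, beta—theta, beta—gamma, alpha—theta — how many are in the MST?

Sort edges by weight, then run Kruskal:
alpha—theta (1): add — endpoints in different components.
delta—gamma (2): add — endpoints in different components.
beta—theta (6): add — endpoints in different components.
rho—zeta (8): add — endpoints in different components.
delta—theta (9): add — endpoints in different components.
gamma—zeta (12): add — endpoints in different components.
MST edge set: {alpha—theta, delta—gamma, beta—theta, rho—zeta, delta—theta, gamma—zeta}.
Of the listed edges, {beta—theta, alpha—theta} are in the MST → 2.

2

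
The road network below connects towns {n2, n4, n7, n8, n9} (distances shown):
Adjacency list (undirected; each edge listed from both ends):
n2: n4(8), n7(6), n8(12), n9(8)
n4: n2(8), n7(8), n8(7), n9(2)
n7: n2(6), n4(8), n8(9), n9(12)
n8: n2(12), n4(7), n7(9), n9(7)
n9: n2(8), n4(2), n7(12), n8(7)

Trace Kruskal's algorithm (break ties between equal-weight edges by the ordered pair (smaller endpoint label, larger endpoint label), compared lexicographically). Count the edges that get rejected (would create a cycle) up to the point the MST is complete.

1

Kruskal's algorithm — process edges by increasing weight (ties by edge label):
n4—n9 (2): add. Components now {n7} {n4,n9} {n8} {n2}
n2—n7 (6): add. Components now {n2,n7} {n4,n9} {n8}
n4—n8 (7): add. Components now {n2,n7} {n4,n8,n9}
n8—n9 (7): skip — n8 and n9 already connected.
n2—n4 (8): add. Components now {n2,n4,n7,n8,n9}
Edges rejected before the tree was complete: 1.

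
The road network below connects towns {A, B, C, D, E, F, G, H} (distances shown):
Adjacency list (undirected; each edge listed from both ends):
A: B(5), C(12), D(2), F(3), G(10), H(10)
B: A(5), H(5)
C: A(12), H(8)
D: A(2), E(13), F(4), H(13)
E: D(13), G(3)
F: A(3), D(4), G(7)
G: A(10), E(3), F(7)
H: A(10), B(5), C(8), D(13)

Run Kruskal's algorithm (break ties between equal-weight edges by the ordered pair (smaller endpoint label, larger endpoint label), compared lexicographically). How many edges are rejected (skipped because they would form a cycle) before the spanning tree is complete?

Sort edges by weight, then run Kruskal:
A-D (2): add — endpoints in different components.
A-F (3): add — endpoints in different components.
E-G (3): add — endpoints in different components.
D-F (4): skip — D and F already connected.
A-B (5): add — endpoints in different components.
B-H (5): add — endpoints in different components.
F-G (7): add — endpoints in different components.
C-H (8): add — endpoints in different components.
Edges rejected before the tree was complete: 1.

1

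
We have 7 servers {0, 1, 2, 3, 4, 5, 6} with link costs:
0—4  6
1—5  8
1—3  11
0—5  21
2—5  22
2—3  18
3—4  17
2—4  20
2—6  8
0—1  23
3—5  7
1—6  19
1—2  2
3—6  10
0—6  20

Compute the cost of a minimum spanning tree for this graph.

Sort edges by weight, then run Kruskal:
1—2 (2): add — endpoints in different components.
0—4 (6): add — endpoints in different components.
3—5 (7): add — endpoints in different components.
1—5 (8): add — endpoints in different components.
2—6 (8): add — endpoints in different components.
3—6 (10): skip — 3 and 6 already connected.
1—3 (11): skip — 1 and 3 already connected.
3—4 (17): add — endpoints in different components.
MST edges: 1—2, 0—4, 3—5, 1—5, 2—6, 3—4; total weight 2+6+7+8+8+17 = 48.

48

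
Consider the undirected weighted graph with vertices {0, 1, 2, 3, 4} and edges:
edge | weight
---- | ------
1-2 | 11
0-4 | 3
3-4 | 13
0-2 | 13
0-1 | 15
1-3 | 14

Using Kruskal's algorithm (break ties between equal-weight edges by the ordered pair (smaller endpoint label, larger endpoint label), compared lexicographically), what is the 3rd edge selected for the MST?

Kruskal's algorithm — process edges by increasing weight (ties by edge label):
0-4 (3): add — endpoints in different components.
1-2 (11): add — endpoints in different components.
0-2 (13): add — endpoints in different components.
3-4 (13): add — endpoints in different components.
The 3rd edge added is 0-2.

0-2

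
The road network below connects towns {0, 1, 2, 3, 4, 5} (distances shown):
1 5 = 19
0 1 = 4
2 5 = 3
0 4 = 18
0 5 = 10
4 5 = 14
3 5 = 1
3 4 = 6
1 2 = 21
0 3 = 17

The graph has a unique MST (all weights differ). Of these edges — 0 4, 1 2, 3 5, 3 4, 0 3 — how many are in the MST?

2

Sort edges by weight, then run Kruskal:
3 5 (1): add — endpoints in different components.
2 5 (3): add — endpoints in different components.
0 1 (4): add — endpoints in different components.
3 4 (6): add — endpoints in different components.
0 5 (10): add — endpoints in different components.
MST edge set: {3 5, 2 5, 0 1, 3 4, 0 5}.
Of the listed edges, {3 5, 3 4} are in the MST → 2.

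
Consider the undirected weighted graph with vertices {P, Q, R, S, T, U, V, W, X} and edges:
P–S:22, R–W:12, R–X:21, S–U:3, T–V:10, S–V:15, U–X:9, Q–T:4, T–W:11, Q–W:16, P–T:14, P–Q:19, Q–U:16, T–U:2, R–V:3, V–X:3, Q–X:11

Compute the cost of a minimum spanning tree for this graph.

49

Prim's algorithm from V:
Step 1: cheapest edge leaving the tree is R–V (3); add R.
Step 2: cheapest edge leaving the tree is V–X (3); add X.
Step 3: cheapest edge leaving the tree is U–X (9); add U.
Step 4: cheapest edge leaving the tree is T–U (2); add T.
Step 5: cheapest edge leaving the tree is S–U (3); add S.
Step 6: cheapest edge leaving the tree is Q–T (4); add Q.
Step 7: cheapest edge leaving the tree is T–W (11); add W.
Step 8: cheapest edge leaving the tree is P–T (14); add P.
MST edges: R–V, V–X, U–X, T–U, S–U, Q–T, T–W, P–T; total weight 3+3+9+2+3+4+11+14 = 49.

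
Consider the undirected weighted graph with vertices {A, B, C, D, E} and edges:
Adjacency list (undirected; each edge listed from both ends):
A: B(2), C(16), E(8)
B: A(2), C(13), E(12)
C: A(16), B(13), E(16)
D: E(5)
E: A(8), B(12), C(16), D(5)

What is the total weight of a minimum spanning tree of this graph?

28

Prim, starting at C.
Step 1: frontier [B C 13, A C 16, C E 16] → take B C (13); add B.
Step 2: frontier [A B 2, B E 12, A C 16, C E 16] → take A B (2); add A.
Step 3: frontier [A E 8, B E 12, C E 16] → take A E (8); add E.
Step 4: frontier [D E 5] → take D E (5); add D.
MST edges: B C, A B, A E, D E; total weight 13+2+8+5 = 28.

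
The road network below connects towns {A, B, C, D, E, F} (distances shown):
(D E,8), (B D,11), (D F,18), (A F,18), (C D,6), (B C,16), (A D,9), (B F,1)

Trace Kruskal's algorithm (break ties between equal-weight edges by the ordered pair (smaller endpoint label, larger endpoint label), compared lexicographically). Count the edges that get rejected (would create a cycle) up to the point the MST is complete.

Kruskal's algorithm — process edges by increasing weight (ties by edge label):
B F (1): add. Components now {A} {B,F} {C} {D} {E}
C D (6): add. Components now {A} {B,F} {C,D} {E}
D E (8): add. Components now {A} {B,F} {C,D,E}
A D (9): add. Components now {A,C,D,E} {B,F}
B D (11): add. Components now {A,B,C,D,E,F}
Edges rejected before the tree was complete: 0.

0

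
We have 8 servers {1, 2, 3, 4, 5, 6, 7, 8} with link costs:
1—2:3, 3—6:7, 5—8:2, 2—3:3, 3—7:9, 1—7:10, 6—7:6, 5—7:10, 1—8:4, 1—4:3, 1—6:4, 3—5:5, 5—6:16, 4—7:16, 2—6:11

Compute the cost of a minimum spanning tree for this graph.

25

Prim's algorithm from 5:
Step 1: cheapest edge leaving the tree is 5—8 (2); add 8.
Step 2: cheapest edge leaving the tree is 1—8 (4); add 1.
Step 3: cheapest edge leaving the tree is 1—2 (3); add 2.
Step 4: cheapest edge leaving the tree is 2—3 (3); add 3.
Step 5: cheapest edge leaving the tree is 1—4 (3); add 4.
Step 6: cheapest edge leaving the tree is 1—6 (4); add 6.
Step 7: cheapest edge leaving the tree is 6—7 (6); add 7.
MST edges: 5—8, 1—8, 1—2, 2—3, 1—4, 1—6, 6—7; total weight 2+4+3+3+3+4+6 = 25.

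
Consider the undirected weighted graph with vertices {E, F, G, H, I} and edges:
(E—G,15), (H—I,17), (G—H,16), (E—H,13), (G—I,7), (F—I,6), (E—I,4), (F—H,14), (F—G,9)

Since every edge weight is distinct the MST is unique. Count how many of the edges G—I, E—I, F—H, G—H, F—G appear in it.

2

Sort edges by weight, then run Kruskal:
E—I (4): add — endpoints in different components.
F—I (6): add — endpoints in different components.
G—I (7): add — endpoints in different components.
F—G (9): skip — F and G already connected.
E—H (13): add — endpoints in different components.
MST edge set: {E—I, F—I, G—I, E—H}.
Of the listed edges, {G—I, E—I} are in the MST → 2.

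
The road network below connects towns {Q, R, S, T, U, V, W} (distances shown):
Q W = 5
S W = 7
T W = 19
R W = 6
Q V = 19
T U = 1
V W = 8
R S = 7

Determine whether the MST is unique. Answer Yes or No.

No

Kruskal: consider edges lightest-first.
T U (1): add — endpoints in different components.
Q W (5): add — endpoints in different components.
R W (6): add — endpoints in different components.
R S (7): add — endpoints in different components.
S W (7): skip — W and S already connected.
V W (8): add — endpoints in different components.
Q V (19): skip — Q and V already connected.
T W (19): add — endpoints in different components.
Non-tree edge S W has weight 7, equal to the heaviest edge on its tree cycle — swapping gives another MST of the same weight. Not unique.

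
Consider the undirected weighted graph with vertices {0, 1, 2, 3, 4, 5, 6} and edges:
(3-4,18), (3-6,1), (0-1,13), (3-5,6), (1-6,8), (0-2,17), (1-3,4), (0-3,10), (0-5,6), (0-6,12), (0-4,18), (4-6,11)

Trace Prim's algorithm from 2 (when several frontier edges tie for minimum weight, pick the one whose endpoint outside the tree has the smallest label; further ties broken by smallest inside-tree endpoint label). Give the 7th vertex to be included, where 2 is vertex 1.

Prim, starting at 2.
Step 1: frontier [0-2 17] → take 0-2 (17); add 0.
Step 2: frontier [0-5 6, 0-3 10, 0-6 12, 0-1 13, 0-4 18] → take 0-5 (6); add 5.
Step 3: frontier [0-3 10, 0-6 12, 0-1 13, 0-4 18, 3-5 6] → take 3-5 (6); add 3.
Step 4: frontier [0-6 12, 0-1 13, 0-4 18, 3-6 1, 1-3 4, 3-4 18] → take 3-6 (1); add 6.
Step 5: frontier [0-1 13, 0-4 18, 1-3 4, 3-4 18, 1-6 8, 4-6 11] → take 1-3 (4); add 1.
Step 6: frontier [0-4 18, 3-4 18, 4-6 11] → take 4-6 (11); add 4.
Vertex order: 2, 0, 5, 3, 6, 1, 4. The 7th vertex is 4.

4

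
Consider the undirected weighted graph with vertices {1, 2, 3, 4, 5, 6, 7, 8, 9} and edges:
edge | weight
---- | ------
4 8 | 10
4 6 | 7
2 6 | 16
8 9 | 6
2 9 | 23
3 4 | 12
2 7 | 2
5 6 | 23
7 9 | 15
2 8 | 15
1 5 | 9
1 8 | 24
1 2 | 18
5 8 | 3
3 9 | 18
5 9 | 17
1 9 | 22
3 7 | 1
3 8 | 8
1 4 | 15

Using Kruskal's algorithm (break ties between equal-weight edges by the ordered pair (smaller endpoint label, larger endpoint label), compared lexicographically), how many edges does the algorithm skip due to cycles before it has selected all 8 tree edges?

0

Kruskal's algorithm — process edges by increasing weight (ties by edge label):
3 7 (1): add — endpoints in different components.
2 7 (2): add — endpoints in different components.
5 8 (3): add — endpoints in different components.
8 9 (6): add — endpoints in different components.
4 6 (7): add — endpoints in different components.
3 8 (8): add — endpoints in different components.
1 5 (9): add — endpoints in different components.
4 8 (10): add — endpoints in different components.
Edges rejected before the tree was complete: 0.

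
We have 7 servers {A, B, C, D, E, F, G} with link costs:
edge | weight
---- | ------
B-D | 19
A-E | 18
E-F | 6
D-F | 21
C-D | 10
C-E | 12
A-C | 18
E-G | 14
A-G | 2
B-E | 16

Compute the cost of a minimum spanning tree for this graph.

60

Grow the tree from E using Prim:
Step 1: frontier [E-F 6, C-E 12, E-G 14, B-E 16, A-E 18] → take E-F (6); add F.
Step 2: frontier [C-E 12, E-G 14, B-E 16, A-E 18, D-F 21] → take C-E (12); add C.
Step 3: frontier [C-D 10, A-C 18, E-G 14, B-E 16, A-E 18, D-F 21] → take C-D (10); add D.
Step 4: frontier [A-C 18, B-D 19, E-G 14, B-E 16, A-E 18] → take E-G (14); add G.
Step 5: frontier [A-C 18, B-D 19, B-E 16, A-E 18, A-G 2] → take A-G (2); add A.
Step 6: frontier [B-D 19, B-E 16] → take B-E (16); add B.
MST edges: E-F, C-E, C-D, E-G, A-G, B-E; total weight 6+12+10+14+2+16 = 60.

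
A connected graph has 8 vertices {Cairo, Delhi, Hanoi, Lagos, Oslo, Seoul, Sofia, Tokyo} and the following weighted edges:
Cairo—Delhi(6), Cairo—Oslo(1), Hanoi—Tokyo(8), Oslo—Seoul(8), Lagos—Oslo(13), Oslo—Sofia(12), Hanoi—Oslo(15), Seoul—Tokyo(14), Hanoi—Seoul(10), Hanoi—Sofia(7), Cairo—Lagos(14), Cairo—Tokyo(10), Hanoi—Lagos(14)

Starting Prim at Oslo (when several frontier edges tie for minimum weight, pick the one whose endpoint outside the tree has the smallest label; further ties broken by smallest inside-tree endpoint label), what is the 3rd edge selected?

Oslo-Seoul

Prim, starting at Oslo.
Step 1: cheapest edge leaving the tree is Cairo—Oslo (1); add Cairo.
Step 2: cheapest edge leaving the tree is Cairo—Delhi (6); add Delhi.
Step 3: cheapest edge leaving the tree is Oslo—Seoul (8); add Seoul.
Step 4: cheapest edge leaving the tree is Hanoi—Seoul (10); add Hanoi.
Step 5: cheapest edge leaving the tree is Hanoi—Sofia (7); add Sofia.
Step 6: cheapest edge leaving the tree is Hanoi—Tokyo (8); add Tokyo.
Step 7: cheapest edge leaving the tree is Lagos—Oslo (13); add Lagos.
The 3rd edge added is Oslo—Seoul.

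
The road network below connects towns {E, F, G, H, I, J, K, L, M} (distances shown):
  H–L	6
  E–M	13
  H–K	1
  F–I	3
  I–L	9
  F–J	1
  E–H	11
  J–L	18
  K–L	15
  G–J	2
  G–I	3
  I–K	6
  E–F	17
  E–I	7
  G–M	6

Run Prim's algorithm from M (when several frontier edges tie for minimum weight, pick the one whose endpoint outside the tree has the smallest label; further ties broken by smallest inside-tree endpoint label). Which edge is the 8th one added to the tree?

Prim, starting at M.
Step 1: cheapest edge leaving the tree is G–M (6); add G.
Step 2: cheapest edge leaving the tree is G–J (2); add J.
Step 3: cheapest edge leaving the tree is F–J (1); add F.
Step 4: cheapest edge leaving the tree is F–I (3); add I.
Step 5: cheapest edge leaving the tree is I–K (6); add K.
Step 6: cheapest edge leaving the tree is H–K (1); add H.
Step 7: cheapest edge leaving the tree is H–L (6); add L.
Step 8: cheapest edge leaving the tree is E–I (7); add E.
The 8th edge added is E–I.

E-I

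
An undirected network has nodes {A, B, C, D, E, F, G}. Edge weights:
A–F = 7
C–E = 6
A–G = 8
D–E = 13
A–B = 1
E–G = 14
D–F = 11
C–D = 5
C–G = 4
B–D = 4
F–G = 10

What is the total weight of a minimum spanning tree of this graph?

Sort edges by weight, then run Kruskal:
A–B (1): add — endpoints in different components.
B–D (4): add — endpoints in different components.
C–G (4): add — endpoints in different components.
C–D (5): add — endpoints in different components.
C–E (6): add — endpoints in different components.
A–F (7): add — endpoints in different components.
MST edges: A–B, B–D, C–G, C–D, C–E, A–F; total weight 1+4+4+5+6+7 = 27.

27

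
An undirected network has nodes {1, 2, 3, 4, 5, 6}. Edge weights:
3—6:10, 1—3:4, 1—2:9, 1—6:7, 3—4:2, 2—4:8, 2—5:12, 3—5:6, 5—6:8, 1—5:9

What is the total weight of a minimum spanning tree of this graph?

27

Grow the tree from 5 using Prim:
Step 1: frontier [3—5 6, 5—6 8, 1—5 9, 2—5 12] → take 3—5 (6); add 3.
Step 2: frontier [3—4 2, 1—3 4, 3—6 10, 5—6 8, 1—5 9, 2—5 12] → take 3—4 (2); add 4.
Step 3: frontier [1—3 4, 3—6 10, 2—4 8, 5—6 8, 1—5 9, 2—5 12] → take 1—3 (4); add 1.
Step 4: frontier [1—6 7, 1—2 9, 3—6 10, 2—4 8, 5—6 8, 2—5 12] → take 1—6 (7); add 6.
Step 5: frontier [1—2 9, 2—4 8, 2—5 12] → take 2—4 (8); add 2.
MST edges: 3—5, 3—4, 1—3, 1—6, 2—4; total weight 6+2+4+7+8 = 27.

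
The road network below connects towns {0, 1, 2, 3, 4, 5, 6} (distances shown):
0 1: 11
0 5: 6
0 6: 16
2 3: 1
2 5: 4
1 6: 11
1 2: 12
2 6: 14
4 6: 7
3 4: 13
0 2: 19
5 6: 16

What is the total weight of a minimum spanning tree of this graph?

Kruskal: consider edges lightest-first.
2 3 (1): add — endpoints in different components.
2 5 (4): add — endpoints in different components.
0 5 (6): add — endpoints in different components.
4 6 (7): add — endpoints in different components.
0 1 (11): add — endpoints in different components.
1 6 (11): add — endpoints in different components.
MST edges: 2 3, 2 5, 0 5, 4 6, 0 1, 1 6; total weight 1+4+6+7+11+11 = 40.

40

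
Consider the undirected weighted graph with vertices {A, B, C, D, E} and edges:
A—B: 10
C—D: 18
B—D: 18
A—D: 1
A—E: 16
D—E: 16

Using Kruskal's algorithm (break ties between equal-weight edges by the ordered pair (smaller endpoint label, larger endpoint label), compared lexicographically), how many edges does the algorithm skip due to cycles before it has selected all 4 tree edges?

Kruskal: consider edges lightest-first.
A—D (1): add — endpoints in different components.
A—B (10): add — endpoints in different components.
A—E (16): add — endpoints in different components.
D—E (16): skip — D and E already connected.
B—D (18): skip — B and D already connected.
C—D (18): add — endpoints in different components.
Edges rejected before the tree was complete: 2.

2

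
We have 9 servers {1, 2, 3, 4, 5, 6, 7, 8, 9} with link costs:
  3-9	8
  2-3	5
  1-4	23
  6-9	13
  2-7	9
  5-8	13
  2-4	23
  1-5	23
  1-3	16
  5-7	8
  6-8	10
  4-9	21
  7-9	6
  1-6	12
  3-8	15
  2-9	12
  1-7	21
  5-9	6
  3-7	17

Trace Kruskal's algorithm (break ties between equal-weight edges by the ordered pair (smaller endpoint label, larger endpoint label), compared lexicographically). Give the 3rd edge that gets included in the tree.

Sort edges by weight, then run Kruskal:
2-3 (5): add — endpoints in different components.
5-9 (6): add — endpoints in different components.
7-9 (6): add — endpoints in different components.
3-9 (8): add — endpoints in different components.
5-7 (8): skip — 5 and 7 already connected.
2-7 (9): skip — 2 and 7 already connected.
6-8 (10): add — endpoints in different components.
1-6 (12): add — endpoints in different components.
2-9 (12): skip — 2 and 9 already connected.
5-8 (13): add — endpoints in different components.
6-9 (13): skip — 6 and 9 already connected.
3-8 (15): skip — 3 and 8 already connected.
1-3 (16): skip — 1 and 3 already connected.
3-7 (17): skip — 3 and 7 already connected.
1-7 (21): skip — 1 and 7 already connected.
4-9 (21): add — endpoints in different components.
The 3rd edge added is 7-9.

7-9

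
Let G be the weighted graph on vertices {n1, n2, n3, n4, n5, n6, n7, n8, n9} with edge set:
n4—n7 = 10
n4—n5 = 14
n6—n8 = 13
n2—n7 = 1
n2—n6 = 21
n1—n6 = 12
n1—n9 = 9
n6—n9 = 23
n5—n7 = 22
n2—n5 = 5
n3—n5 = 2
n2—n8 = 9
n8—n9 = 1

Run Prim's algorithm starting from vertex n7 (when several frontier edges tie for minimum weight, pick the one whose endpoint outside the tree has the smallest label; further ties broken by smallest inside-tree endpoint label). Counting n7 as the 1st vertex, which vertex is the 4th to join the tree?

n3

Prim, starting at n7.
Step 1: cheapest edge leaving the tree is n2—n7 (1); add n2.
Step 2: cheapest edge leaving the tree is n2—n5 (5); add n5.
Step 3: cheapest edge leaving the tree is n3—n5 (2); add n3.
Step 4: cheapest edge leaving the tree is n2—n8 (9); add n8.
Step 5: cheapest edge leaving the tree is n8—n9 (1); add n9.
Step 6: cheapest edge leaving the tree is n1—n9 (9); add n1.
Step 7: cheapest edge leaving the tree is n4—n7 (10); add n4.
Step 8: cheapest edge leaving the tree is n1—n6 (12); add n6.
Vertex order: n7, n2, n5, n3, n8, n9, n1, n4, n6. The 4th vertex is n3.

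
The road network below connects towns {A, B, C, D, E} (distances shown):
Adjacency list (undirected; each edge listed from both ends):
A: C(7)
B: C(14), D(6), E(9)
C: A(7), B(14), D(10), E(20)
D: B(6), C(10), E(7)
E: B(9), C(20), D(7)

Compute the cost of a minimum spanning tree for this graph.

30

Sort edges by weight, then run Kruskal:
B D (6): add. Components now {A} {B,D} {C} {E}
A C (7): add. Components now {A,C} {B,D} {E}
D E (7): add. Components now {A,C} {B,D,E}
B E (9): skip — B and E already connected.
C D (10): add. Components now {A,B,C,D,E}
MST edges: B D, A C, D E, C D; total weight 6+7+7+10 = 30.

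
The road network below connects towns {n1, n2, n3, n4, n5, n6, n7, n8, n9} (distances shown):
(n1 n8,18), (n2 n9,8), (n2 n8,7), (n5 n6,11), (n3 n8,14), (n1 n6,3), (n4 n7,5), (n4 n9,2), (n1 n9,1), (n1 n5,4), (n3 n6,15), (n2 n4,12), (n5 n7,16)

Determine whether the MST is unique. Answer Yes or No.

Sort edges by weight, then run Kruskal:
n1 n9 (1): add — endpoints in different components.
n4 n9 (2): add — endpoints in different components.
n1 n6 (3): add — endpoints in different components.
n1 n5 (4): add — endpoints in different components.
n4 n7 (5): add — endpoints in different components.
n2 n8 (7): add — endpoints in different components.
n2 n9 (8): add — endpoints in different components.
n5 n6 (11): skip — n5 and n6 already connected.
n2 n4 (12): skip — n4 and n2 already connected.
n3 n8 (14): add — endpoints in different components.
Every non-tree edge has weight strictly greater than the heaviest edge on the tree path between its endpoints, so the MST is unique.

Yes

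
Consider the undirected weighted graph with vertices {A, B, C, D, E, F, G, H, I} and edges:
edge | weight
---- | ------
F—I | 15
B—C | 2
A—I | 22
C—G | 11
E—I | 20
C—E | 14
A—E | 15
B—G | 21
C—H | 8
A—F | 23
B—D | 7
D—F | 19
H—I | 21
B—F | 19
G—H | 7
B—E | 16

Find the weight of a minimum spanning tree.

87

Kruskal's algorithm — process edges by increasing weight (ties by edge label):
B—C (2): add — endpoints in different components.
B—D (7): add — endpoints in different components.
G—H (7): add — endpoints in different components.
C—H (8): add — endpoints in different components.
C—G (11): skip — C and G already connected.
C—E (14): add — endpoints in different components.
A—E (15): add — endpoints in different components.
F—I (15): add — endpoints in different components.
B—E (16): skip — B and E already connected.
B—F (19): add — endpoints in different components.
MST edges: B—C, B—D, G—H, C—H, C—E, A—E, F—I, B—F; total weight 2+7+7+8+14+15+15+19 = 87.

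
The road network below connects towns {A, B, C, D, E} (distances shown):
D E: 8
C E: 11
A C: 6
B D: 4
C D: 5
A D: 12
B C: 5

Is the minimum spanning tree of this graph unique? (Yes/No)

Kruskal: consider edges lightest-first.
B D (4): add — endpoints in different components.
B C (5): add — endpoints in different components.
C D (5): skip — C and D already connected.
A C (6): add — endpoints in different components.
D E (8): add — endpoints in different components.
Non-tree edge C D has weight 5, equal to the heaviest edge on its tree cycle — swapping gives another MST of the same weight. Not unique.

No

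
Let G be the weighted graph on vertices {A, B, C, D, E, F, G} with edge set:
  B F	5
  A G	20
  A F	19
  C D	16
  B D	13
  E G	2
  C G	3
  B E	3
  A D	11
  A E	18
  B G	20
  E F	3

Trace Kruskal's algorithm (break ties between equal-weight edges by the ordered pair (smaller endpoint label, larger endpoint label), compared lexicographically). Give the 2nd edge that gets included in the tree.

Kruskal: consider edges lightest-first.
E G (2): add. Components now {A} {B} {C} {D} {E,G} {F}
B E (3): add. Components now {A} {B,E,G} {C} {D} {F}
C G (3): add. Components now {A} {B,C,E,G} {D} {F}
E F (3): add. Components now {A} {B,C,E,F,G} {D}
B F (5): skip — B and F already connected.
A D (11): add. Components now {A,D} {B,C,E,F,G}
B D (13): add. Components now {A,B,C,D,E,F,G}
The 2nd edge added is B E.

B-E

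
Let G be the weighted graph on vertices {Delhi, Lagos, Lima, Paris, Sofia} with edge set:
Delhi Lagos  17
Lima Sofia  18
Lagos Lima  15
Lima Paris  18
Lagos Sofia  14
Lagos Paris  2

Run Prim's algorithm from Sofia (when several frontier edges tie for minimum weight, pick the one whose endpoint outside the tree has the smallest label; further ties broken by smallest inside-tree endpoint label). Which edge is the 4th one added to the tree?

Prim, starting at Sofia.
Step 1: frontier [Lagos Sofia 14, Lima Sofia 18] → take Lagos Sofia (14); add Lagos.
Step 2: frontier [Lagos Paris 2, Lagos Lima 15, Delhi Lagos 17, Lima Sofia 18] → take Lagos Paris (2); add Paris.
Step 3: frontier [Lagos Lima 15, Delhi Lagos 17, Lima Paris 18, Lima Sofia 18] → take Lagos Lima (15); add Lima.
Step 4: frontier [Delhi Lagos 17] → take Delhi Lagos (17); add Delhi.
The 4th edge added is Delhi Lagos.

Delhi-Lagos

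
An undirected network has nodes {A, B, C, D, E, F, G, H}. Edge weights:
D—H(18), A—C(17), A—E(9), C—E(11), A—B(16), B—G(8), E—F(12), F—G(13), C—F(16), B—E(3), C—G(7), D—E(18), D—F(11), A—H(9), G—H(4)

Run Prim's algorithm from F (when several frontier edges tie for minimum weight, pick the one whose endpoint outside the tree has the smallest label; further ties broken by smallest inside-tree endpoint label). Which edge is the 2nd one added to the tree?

Prim, starting at F.
Step 1: cheapest edge leaving the tree is D—F (11); add D.
Step 2: cheapest edge leaving the tree is E—F (12); add E.
Step 3: cheapest edge leaving the tree is B—E (3); add B.
Step 4: cheapest edge leaving the tree is B—G (8); add G.
Step 5: cheapest edge leaving the tree is G—H (4); add H.
Step 6: cheapest edge leaving the tree is C—G (7); add C.
Step 7: cheapest edge leaving the tree is A—E (9); add A.
The 2nd edge added is E—F.

E-F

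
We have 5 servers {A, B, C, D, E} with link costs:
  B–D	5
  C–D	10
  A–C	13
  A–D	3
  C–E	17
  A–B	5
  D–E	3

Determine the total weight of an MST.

Kruskal: consider edges lightest-first.
A–D (3): add — endpoints in different components.
D–E (3): add — endpoints in different components.
A–B (5): add — endpoints in different components.
B–D (5): skip — B and D already connected.
C–D (10): add — endpoints in different components.
MST edges: A–D, D–E, A–B, C–D; total weight 3+3+5+10 = 21.

21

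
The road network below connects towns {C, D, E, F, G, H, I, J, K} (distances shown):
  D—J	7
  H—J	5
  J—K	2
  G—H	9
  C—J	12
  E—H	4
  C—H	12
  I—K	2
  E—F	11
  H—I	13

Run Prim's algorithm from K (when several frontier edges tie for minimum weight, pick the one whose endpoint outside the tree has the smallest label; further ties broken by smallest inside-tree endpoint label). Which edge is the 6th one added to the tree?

G-H

Grow the tree from K using Prim:
Step 1: cheapest edge leaving the tree is I—K (2); add I.
Step 2: cheapest edge leaving the tree is J—K (2); add J.
Step 3: cheapest edge leaving the tree is H—J (5); add H.
Step 4: cheapest edge leaving the tree is E—H (4); add E.
Step 5: cheapest edge leaving the tree is D—J (7); add D.
Step 6: cheapest edge leaving the tree is G—H (9); add G.
Step 7: cheapest edge leaving the tree is E—F (11); add F.
Step 8: cheapest edge leaving the tree is C—H (12); add C.
The 6th edge added is G—H.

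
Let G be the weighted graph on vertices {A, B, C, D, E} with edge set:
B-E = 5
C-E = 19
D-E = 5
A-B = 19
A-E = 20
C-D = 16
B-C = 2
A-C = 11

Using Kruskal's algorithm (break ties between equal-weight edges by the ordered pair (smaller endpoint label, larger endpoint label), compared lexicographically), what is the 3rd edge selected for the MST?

Kruskal: consider edges lightest-first.
B-C (2): add — endpoints in different components.
B-E (5): add — endpoints in different components.
D-E (5): add — endpoints in different components.
A-C (11): add — endpoints in different components.
The 3rd edge added is D-E.

D-E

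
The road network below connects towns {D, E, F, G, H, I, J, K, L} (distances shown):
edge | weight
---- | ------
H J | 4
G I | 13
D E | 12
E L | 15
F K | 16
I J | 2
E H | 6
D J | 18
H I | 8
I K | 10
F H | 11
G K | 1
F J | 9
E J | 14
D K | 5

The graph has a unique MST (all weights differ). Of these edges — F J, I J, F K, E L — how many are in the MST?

3

Sort edges by weight, then run Kruskal:
G K (1): add — endpoints in different components.
I J (2): add — endpoints in different components.
H J (4): add — endpoints in different components.
D K (5): add — endpoints in different components.
E H (6): add — endpoints in different components.
H I (8): skip — H and I already connected.
F J (9): add — endpoints in different components.
I K (10): add — endpoints in different components.
F H (11): skip — F and H already connected.
D E (12): skip — D and E already connected.
G I (13): skip — G and I already connected.
E J (14): skip — E and J already connected.
E L (15): add — endpoints in different components.
MST edge set: {G K, I J, H J, D K, E H, F J, I K, E L}.
Of the listed edges, {F J, I J, E L} are in the MST → 3.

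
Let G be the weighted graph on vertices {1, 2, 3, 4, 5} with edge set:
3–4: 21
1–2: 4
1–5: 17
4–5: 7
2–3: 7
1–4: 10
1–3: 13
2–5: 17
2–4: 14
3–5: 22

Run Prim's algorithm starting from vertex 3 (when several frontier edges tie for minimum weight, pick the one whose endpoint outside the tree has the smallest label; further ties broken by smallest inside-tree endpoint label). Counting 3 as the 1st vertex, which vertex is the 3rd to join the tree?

1

Grow the tree from 3 using Prim:
Step 1: cheapest edge leaving the tree is 2–3 (7); add 2.
Step 2: cheapest edge leaving the tree is 1–2 (4); add 1.
Step 3: cheapest edge leaving the tree is 1–4 (10); add 4.
Step 4: cheapest edge leaving the tree is 4–5 (7); add 5.
Vertex order: 3, 2, 1, 4, 5. The 3rd vertex is 1.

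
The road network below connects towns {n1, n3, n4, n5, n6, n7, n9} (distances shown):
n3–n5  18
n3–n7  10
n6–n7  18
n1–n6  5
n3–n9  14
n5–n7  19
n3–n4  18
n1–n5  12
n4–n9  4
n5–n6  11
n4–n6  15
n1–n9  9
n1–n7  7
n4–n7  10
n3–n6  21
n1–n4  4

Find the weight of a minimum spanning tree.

Prim's algorithm from n7:
Step 1: cheapest edge leaving the tree is n1–n7 (7); add n1.
Step 2: cheapest edge leaving the tree is n1–n4 (4); add n4.
Step 3: cheapest edge leaving the tree is n4–n9 (4); add n9.
Step 4: cheapest edge leaving the tree is n1–n6 (5); add n6.
Step 5: cheapest edge leaving the tree is n3–n7 (10); add n3.
Step 6: cheapest edge leaving the tree is n5–n6 (11); add n5.
MST edges: n1–n7, n1–n4, n4–n9, n1–n6, n3–n7, n5–n6; total weight 7+4+4+5+10+11 = 41.

41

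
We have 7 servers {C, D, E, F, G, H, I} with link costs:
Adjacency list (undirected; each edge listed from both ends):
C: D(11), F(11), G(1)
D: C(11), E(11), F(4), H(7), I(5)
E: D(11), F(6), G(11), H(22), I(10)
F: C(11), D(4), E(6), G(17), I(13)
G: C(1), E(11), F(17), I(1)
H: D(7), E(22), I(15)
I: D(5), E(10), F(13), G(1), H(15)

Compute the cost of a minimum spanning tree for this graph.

Prim's algorithm from I:
Step 1: cheapest edge leaving the tree is G—I (1); add G.
Step 2: cheapest edge leaving the tree is C—G (1); add C.
Step 3: cheapest edge leaving the tree is D—I (5); add D.
Step 4: cheapest edge leaving the tree is D—F (4); add F.
Step 5: cheapest edge leaving the tree is E—F (6); add E.
Step 6: cheapest edge leaving the tree is D—H (7); add H.
MST edges: G—I, C—G, D—I, D—F, E—F, D—H; total weight 1+1+5+4+6+7 = 24.

24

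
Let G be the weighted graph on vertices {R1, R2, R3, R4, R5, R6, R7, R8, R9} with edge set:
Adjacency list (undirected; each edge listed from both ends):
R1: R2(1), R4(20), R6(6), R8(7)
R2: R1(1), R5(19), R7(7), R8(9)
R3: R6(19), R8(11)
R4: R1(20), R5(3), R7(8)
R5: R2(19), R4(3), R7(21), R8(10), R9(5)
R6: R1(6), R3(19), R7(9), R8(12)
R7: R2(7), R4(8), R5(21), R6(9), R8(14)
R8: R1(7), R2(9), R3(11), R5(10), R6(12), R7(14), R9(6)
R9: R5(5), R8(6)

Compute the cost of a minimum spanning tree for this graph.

46

Kruskal's algorithm — process edges by increasing weight (ties by edge label):
R1—R2 (1): add — endpoints in different components.
R4—R5 (3): add — endpoints in different components.
R5—R9 (5): add — endpoints in different components.
R1—R6 (6): add — endpoints in different components.
R8—R9 (6): add — endpoints in different components.
R1—R8 (7): add — endpoints in different components.
R2—R7 (7): add — endpoints in different components.
R4—R7 (8): skip — R4 and R7 already connected.
R2—R8 (9): skip — R8 and R2 already connected.
R6—R7 (9): skip — R6 and R7 already connected.
R5—R8 (10): skip — R5 and R8 already connected.
R3—R8 (11): add — endpoints in different components.
MST edges: R1—R2, R4—R5, R5—R9, R1—R6, R8—R9, R1—R8, R2—R7, R3—R8; total weight 1+3+5+6+6+7+7+11 = 46.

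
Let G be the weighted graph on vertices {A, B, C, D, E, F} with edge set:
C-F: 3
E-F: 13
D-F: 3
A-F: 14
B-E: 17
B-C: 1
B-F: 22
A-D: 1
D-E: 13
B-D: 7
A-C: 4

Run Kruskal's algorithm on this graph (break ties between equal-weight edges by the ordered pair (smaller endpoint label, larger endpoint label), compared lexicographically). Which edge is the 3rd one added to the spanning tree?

C-F

Kruskal's algorithm — process edges by increasing weight (ties by edge label):
A-D (1): add — endpoints in different components.
B-C (1): add — endpoints in different components.
C-F (3): add — endpoints in different components.
D-F (3): add — endpoints in different components.
A-C (4): skip — A and C already connected.
B-D (7): skip — B and D already connected.
D-E (13): add — endpoints in different components.
The 3rd edge added is C-F.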